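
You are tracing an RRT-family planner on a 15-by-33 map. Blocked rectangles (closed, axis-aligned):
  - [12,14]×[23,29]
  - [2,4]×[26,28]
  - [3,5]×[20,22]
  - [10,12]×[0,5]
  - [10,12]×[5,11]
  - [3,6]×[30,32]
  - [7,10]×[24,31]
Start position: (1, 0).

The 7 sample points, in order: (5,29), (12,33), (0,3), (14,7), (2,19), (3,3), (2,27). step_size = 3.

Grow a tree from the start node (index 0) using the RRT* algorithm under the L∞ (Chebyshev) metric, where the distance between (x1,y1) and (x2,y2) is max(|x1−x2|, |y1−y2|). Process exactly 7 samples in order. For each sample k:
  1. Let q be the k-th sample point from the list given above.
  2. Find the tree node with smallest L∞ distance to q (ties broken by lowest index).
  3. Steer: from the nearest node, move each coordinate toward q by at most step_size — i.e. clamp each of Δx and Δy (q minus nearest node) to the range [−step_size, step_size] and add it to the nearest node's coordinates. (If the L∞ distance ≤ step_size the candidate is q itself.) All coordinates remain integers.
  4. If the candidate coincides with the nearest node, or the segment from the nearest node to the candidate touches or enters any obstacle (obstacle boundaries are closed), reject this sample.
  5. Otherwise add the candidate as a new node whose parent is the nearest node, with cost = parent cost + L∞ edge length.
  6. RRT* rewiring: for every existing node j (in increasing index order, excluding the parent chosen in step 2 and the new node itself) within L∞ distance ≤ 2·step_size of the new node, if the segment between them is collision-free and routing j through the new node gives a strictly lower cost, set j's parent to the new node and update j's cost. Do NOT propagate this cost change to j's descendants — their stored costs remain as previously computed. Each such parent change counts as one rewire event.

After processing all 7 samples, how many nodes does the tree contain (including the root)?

Node count: 7

1. q=(5,29) nearest=0 d=29 new=(4,3) → add node 1 parent=0 cost=3
2. q=(12,33) nearest=1 d=30 new=(7,6) → add node 2 parent=1 cost=6
3. q=(0,3) nearest=0 d=3 new=(0,3) → add node 3 parent=0 cost=3
4. q=(14,7) nearest=2 d=7 new=(10,7) → blocked by [10,12]×[5,11], reject
5. q=(2,19) nearest=2 d=13 new=(4,9) → add node 4 parent=2 cost=9
6. q=(3,3) nearest=1 d=1 new=(3,3) → add node 5 parent=1 cost=4
7. q=(2,27) nearest=4 d=18 new=(2,12) → add node 6 parent=4 cost=12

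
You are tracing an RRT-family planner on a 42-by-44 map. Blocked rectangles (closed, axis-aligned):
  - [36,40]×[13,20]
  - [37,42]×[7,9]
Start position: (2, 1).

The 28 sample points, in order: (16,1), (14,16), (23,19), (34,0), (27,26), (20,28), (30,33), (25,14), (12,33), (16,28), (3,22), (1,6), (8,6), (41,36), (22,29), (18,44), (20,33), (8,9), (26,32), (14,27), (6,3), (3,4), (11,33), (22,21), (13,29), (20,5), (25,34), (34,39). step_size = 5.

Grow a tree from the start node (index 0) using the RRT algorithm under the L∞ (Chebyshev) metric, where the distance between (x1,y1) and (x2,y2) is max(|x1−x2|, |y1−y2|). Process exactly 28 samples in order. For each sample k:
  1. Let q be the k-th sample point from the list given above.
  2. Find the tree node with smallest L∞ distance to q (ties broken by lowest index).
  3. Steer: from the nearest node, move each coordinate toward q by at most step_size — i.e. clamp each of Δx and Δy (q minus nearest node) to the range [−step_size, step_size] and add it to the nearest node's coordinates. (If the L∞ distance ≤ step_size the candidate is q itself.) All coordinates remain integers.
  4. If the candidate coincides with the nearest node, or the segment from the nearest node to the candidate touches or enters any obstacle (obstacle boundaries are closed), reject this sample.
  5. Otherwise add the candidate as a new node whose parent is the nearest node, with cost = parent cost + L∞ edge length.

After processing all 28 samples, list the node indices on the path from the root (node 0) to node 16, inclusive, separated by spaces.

1. q=(16,1) nearest=0 d=14 new=(7,1) → add node 1 parent=0 cost=5
2. q=(14,16) nearest=0 d=15 new=(7,6) → add node 2 parent=0 cost=5
3. q=(23,19) nearest=2 d=16 new=(12,11) → add node 3 parent=2 cost=10
4. q=(34,0) nearest=3 d=22 new=(17,6) → add node 4 parent=3 cost=15
5. q=(27,26) nearest=3 d=15 new=(17,16) → add node 5 parent=3 cost=15
6. q=(20,28) nearest=5 d=12 new=(20,21) → add node 6 parent=5 cost=20
7. q=(30,33) nearest=6 d=12 new=(25,26) → add node 7 parent=6 cost=25
8. q=(25,14) nearest=6 d=7 new=(25,16) → add node 8 parent=6 cost=25
9. q=(12,33) nearest=6 d=12 new=(15,26) → add node 9 parent=6 cost=25
10. q=(16,28) nearest=9 d=2 new=(16,28) → add node 10 parent=9 cost=27
11. q=(3,22) nearest=3 d=11 new=(7,16) → add node 11 parent=3 cost=15
12. q=(1,6) nearest=0 d=5 new=(1,6) → add node 12 parent=0 cost=5
13. q=(8,6) nearest=2 d=1 new=(8,6) → add node 13 parent=2 cost=6
14. q=(41,36) nearest=7 d=16 new=(30,31) → add node 14 parent=7 cost=30
15. q=(22,29) nearest=7 d=3 new=(22,29) → add node 15 parent=7 cost=28
16. q=(18,44) nearest=14 d=13 new=(25,36) → add node 16 parent=14 cost=35
17. q=(20,33) nearest=15 d=4 new=(20,33) → add node 17 parent=15 cost=32
18. q=(8,9) nearest=2 d=3 new=(8,9) → add node 18 parent=2 cost=8
19. q=(26,32) nearest=14 d=4 new=(26,32) → add node 19 parent=14 cost=34
20. q=(14,27) nearest=9 d=1 new=(14,27) → add node 20 parent=9 cost=26
21. q=(6,3) nearest=1 d=2 new=(6,3) → add node 21 parent=1 cost=7
22. q=(3,4) nearest=12 d=2 new=(3,4) → add node 22 parent=12 cost=7
23. q=(11,33) nearest=10 d=5 new=(11,33) → add node 23 parent=10 cost=32
24. q=(22,21) nearest=6 d=2 new=(22,21) → add node 24 parent=6 cost=22
25. q=(13,29) nearest=20 d=2 new=(13,29) → add node 25 parent=20 cost=28
26. q=(20,5) nearest=4 d=3 new=(20,5) → add node 26 parent=4 cost=18
27. q=(25,34) nearest=16 d=2 new=(25,34) → add node 27 parent=16 cost=37
28. q=(34,39) nearest=14 d=8 new=(34,36) → add node 28 parent=14 cost=35

Path: 0 2 3 5 6 7 14 16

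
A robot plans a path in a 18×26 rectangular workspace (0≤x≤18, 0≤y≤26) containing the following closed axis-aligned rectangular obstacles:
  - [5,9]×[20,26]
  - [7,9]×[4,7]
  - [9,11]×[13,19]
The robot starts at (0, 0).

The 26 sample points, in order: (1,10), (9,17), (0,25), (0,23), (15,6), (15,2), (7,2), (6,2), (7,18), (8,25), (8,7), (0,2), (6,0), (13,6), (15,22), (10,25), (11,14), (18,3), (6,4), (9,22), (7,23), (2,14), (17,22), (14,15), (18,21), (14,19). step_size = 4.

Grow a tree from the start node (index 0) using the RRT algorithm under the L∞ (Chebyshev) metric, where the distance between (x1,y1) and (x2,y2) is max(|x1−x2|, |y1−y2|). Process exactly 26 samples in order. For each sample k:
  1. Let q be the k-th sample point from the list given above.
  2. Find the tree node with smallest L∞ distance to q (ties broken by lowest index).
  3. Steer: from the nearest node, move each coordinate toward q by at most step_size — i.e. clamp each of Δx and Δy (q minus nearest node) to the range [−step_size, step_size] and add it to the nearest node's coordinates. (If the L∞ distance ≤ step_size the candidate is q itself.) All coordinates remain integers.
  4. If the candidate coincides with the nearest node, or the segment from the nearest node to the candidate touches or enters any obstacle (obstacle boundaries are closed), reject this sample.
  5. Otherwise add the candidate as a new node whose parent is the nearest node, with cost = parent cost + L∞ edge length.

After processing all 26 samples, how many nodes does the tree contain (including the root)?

Node count: 15

1. q=(1,10) nearest=0 d=10 new=(1,4) → add node 1 parent=0 cost=4
2. q=(9,17) nearest=1 d=13 new=(5,8) → add node 2 parent=1 cost=8
3. q=(0,25) nearest=2 d=17 new=(1,12) → add node 3 parent=2 cost=12
4. q=(0,23) nearest=3 d=11 new=(0,16) → add node 4 parent=3 cost=16
5. q=(15,6) nearest=2 d=10 new=(9,6) → blocked by [7,9]×[4,7], reject
6. q=(15,2) nearest=2 d=10 new=(9,4) → blocked by [7,9]×[4,7], reject
7. q=(7,2) nearest=1 d=6 new=(5,2) → add node 5 parent=1 cost=8
8. q=(6,2) nearest=5 d=1 new=(6,2) → add node 6 parent=5 cost=9
9. q=(7,18) nearest=3 d=6 new=(5,16) → add node 7 parent=3 cost=16
10. q=(8,25) nearest=4 d=9 new=(4,20) → add node 8 parent=4 cost=20
11. q=(8,7) nearest=2 d=3 new=(8,7) → blocked by [7,9]×[4,7], reject
12. q=(0,2) nearest=0 d=2 new=(0,2) → add node 9 parent=0 cost=2
13. q=(6,0) nearest=5 d=2 new=(6,0) → add node 10 parent=5 cost=10
14. q=(13,6) nearest=6 d=7 new=(10,6) → blocked by [7,9]×[4,7], reject
15. q=(15,22) nearest=7 d=10 new=(9,20) → blocked by [5,9]×[20,26], reject
16. q=(10,25) nearest=8 d=6 new=(8,24) → blocked by [5,9]×[20,26], reject
17. q=(11,14) nearest=2 d=6 new=(9,12) → add node 11 parent=2 cost=12
18. q=(18,3) nearest=11 d=9 new=(13,8) → add node 12 parent=11 cost=16
19. q=(6,4) nearest=5 d=2 new=(6,4) → add node 13 parent=5 cost=10
20. q=(9,22) nearest=8 d=5 new=(8,22) → blocked by [5,9]×[20,26], reject
21. q=(7,23) nearest=8 d=3 new=(7,23) → blocked by [5,9]×[20,26], reject
22. q=(2,14) nearest=3 d=2 new=(2,14) → add node 14 parent=3 cost=14
23. q=(17,22) nearest=11 d=10 new=(13,16) → blocked by [9,11]×[13,19], reject
24. q=(14,15) nearest=11 d=5 new=(13,15) → blocked by [9,11]×[13,19], reject
25. q=(18,21) nearest=11 d=9 new=(13,16) → blocked by [9,11]×[13,19], reject
26. q=(14,19) nearest=11 d=7 new=(13,16) → blocked by [9,11]×[13,19], reject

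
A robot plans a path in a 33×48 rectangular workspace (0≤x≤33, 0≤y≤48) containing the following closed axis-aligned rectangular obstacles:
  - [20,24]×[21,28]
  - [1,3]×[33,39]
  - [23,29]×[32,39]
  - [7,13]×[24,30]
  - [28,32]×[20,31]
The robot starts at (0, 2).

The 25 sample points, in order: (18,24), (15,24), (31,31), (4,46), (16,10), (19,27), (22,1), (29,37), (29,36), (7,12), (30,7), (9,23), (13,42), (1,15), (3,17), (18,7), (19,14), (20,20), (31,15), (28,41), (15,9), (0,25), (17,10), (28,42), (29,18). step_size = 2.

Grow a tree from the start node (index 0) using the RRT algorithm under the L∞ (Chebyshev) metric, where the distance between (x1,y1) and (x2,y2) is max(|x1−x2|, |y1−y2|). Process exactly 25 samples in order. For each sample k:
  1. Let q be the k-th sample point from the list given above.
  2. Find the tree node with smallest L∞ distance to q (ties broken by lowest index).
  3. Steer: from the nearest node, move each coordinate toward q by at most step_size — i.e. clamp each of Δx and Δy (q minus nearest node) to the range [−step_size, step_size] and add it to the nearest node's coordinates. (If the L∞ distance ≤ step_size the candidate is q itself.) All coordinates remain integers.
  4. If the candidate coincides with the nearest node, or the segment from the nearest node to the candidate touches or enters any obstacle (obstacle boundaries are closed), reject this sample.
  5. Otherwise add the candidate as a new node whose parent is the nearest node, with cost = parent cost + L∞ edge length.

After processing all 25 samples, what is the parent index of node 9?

Parent of node 9: 8

1. q=(18,24) nearest=0 d=22 new=(2,4) → add node 1 parent=0 cost=2
2. q=(15,24) nearest=1 d=20 new=(4,6) → add node 2 parent=1 cost=4
3. q=(31,31) nearest=2 d=27 new=(6,8) → add node 3 parent=2 cost=6
4. q=(4,46) nearest=3 d=38 new=(4,10) → add node 4 parent=3 cost=8
5. q=(16,10) nearest=3 d=10 new=(8,10) → add node 5 parent=3 cost=8
6. q=(19,27) nearest=4 d=17 new=(6,12) → add node 6 parent=4 cost=10
7. q=(22,1) nearest=5 d=14 new=(10,8) → add node 7 parent=5 cost=10
8. q=(29,37) nearest=6 d=25 new=(8,14) → add node 8 parent=6 cost=12
9. q=(29,36) nearest=8 d=22 new=(10,16) → add node 9 parent=8 cost=14
10. q=(7,12) nearest=6 d=1 new=(7,12) → add node 10 parent=6 cost=11
11. q=(30,7) nearest=7 d=20 new=(12,7) → add node 11 parent=7 cost=12
12. q=(9,23) nearest=9 d=7 new=(9,18) → add node 12 parent=9 cost=16
13. q=(13,42) nearest=12 d=24 new=(11,20) → add node 13 parent=12 cost=18
14. q=(1,15) nearest=4 d=5 new=(2,12) → add node 14 parent=4 cost=10
15. q=(3,17) nearest=6 d=5 new=(4,14) → add node 15 parent=6 cost=12
16. q=(18,7) nearest=11 d=6 new=(14,7) → add node 16 parent=11 cost=14
17. q=(19,14) nearest=11 d=7 new=(14,9) → add node 17 parent=11 cost=14
18. q=(20,20) nearest=13 d=9 new=(13,20) → add node 18 parent=13 cost=20
19. q=(31,15) nearest=16 d=17 new=(16,9) → add node 19 parent=16 cost=16
20. q=(28,41) nearest=13 d=21 new=(13,22) → add node 20 parent=13 cost=20
21. q=(15,9) nearest=17 d=1 new=(15,9) → add node 21 parent=17 cost=15
22. q=(0,25) nearest=12 d=9 new=(7,20) → add node 22 parent=12 cost=18
23. q=(17,10) nearest=19 d=1 new=(17,10) → add node 23 parent=19 cost=17
24. q=(28,42) nearest=20 d=20 new=(15,24) → add node 24 parent=20 cost=22
25. q=(29,18) nearest=23 d=12 new=(19,12) → add node 25 parent=23 cost=19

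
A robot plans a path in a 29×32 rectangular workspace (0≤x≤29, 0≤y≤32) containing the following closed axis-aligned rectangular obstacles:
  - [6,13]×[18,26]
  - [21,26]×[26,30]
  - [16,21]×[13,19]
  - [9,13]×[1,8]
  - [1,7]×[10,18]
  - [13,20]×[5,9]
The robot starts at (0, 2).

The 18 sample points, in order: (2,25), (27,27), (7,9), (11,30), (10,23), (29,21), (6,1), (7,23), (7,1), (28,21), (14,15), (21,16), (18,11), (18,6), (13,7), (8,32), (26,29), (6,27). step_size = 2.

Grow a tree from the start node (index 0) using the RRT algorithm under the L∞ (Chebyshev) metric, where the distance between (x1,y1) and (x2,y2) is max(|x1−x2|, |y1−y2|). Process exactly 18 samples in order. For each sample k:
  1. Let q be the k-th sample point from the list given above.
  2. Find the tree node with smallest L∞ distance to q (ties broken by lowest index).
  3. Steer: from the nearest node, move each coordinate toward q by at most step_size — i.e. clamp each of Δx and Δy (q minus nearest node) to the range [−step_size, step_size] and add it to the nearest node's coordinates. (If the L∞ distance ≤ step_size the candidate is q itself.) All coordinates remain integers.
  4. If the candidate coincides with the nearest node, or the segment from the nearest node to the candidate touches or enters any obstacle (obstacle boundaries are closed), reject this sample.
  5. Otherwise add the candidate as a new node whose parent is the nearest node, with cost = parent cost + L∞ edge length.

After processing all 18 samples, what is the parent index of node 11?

Parent of node 11: 10

1. q=(2,25) nearest=0 d=23 new=(2,4) → add node 1 parent=0 cost=2
2. q=(27,27) nearest=1 d=25 new=(4,6) → add node 2 parent=1 cost=4
3. q=(7,9) nearest=2 d=3 new=(6,8) → add node 3 parent=2 cost=6
4. q=(11,30) nearest=3 d=22 new=(8,10) → add node 4 parent=3 cost=8
5. q=(10,23) nearest=4 d=13 new=(10,12) → add node 5 parent=4 cost=10
6. q=(29,21) nearest=5 d=19 new=(12,14) → add node 6 parent=5 cost=12
7. q=(6,1) nearest=1 d=4 new=(4,2) → add node 7 parent=1 cost=4
8. q=(7,23) nearest=6 d=9 new=(10,16) → add node 8 parent=6 cost=14
9. q=(7,1) nearest=7 d=3 new=(6,1) → add node 9 parent=7 cost=6
10. q=(28,21) nearest=6 d=16 new=(14,16) → add node 10 parent=6 cost=14
11. q=(14,15) nearest=10 d=1 new=(14,15) → add node 11 parent=10 cost=15
12. q=(21,16) nearest=10 d=7 new=(16,16) → blocked by [16,21]×[13,19], reject
13. q=(18,11) nearest=11 d=4 new=(16,13) → blocked by [16,21]×[13,19], reject
14. q=(18,6) nearest=5 d=8 new=(12,10) → add node 12 parent=5 cost=12
15. q=(13,7) nearest=12 d=3 new=(13,8) → blocked by [9,13]×[1,8], reject
16. q=(8,32) nearest=8 d=16 new=(8,18) → blocked by [6,13]×[18,26], reject
17. q=(26,29) nearest=10 d=13 new=(16,18) → blocked by [16,21]×[13,19], reject
18. q=(6,27) nearest=8 d=11 new=(8,18) → blocked by [6,13]×[18,26], reject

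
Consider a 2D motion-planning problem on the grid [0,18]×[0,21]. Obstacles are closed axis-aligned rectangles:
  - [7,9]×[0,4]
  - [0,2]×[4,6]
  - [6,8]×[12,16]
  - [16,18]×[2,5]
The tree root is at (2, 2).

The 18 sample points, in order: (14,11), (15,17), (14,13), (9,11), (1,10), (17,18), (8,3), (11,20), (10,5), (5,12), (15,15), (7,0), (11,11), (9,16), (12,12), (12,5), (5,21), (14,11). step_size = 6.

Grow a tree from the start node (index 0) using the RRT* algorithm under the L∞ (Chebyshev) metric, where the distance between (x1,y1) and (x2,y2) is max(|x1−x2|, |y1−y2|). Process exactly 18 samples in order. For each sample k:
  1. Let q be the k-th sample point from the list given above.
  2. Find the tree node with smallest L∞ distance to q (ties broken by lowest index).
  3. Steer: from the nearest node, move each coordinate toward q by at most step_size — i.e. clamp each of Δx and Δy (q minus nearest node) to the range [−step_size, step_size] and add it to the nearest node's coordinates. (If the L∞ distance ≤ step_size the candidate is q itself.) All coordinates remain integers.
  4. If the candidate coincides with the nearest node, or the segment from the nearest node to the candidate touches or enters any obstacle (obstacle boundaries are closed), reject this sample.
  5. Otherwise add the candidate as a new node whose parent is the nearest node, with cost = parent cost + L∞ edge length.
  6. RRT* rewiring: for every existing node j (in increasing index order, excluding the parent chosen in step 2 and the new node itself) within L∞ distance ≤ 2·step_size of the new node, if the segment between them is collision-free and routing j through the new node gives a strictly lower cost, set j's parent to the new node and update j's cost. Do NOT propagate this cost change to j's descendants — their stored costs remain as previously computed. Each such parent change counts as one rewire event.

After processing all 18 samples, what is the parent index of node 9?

1. q=(14,11) nearest=0 d=12 new=(8,8) → add node 1 parent=0 cost=6
2. q=(15,17) nearest=1 d=9 new=(14,14) → add node 2 parent=1 cost=12
3. q=(14,13) nearest=2 d=1 new=(14,13) → add node 3 parent=2 cost=13
4. q=(9,11) nearest=1 d=3 new=(9,11) → add node 4 parent=1 cost=9
5. q=(1,10) nearest=1 d=7 new=(2,10) → add node 5 parent=1 cost=12
6. q=(17,18) nearest=2 d=4 new=(17,18) → add node 6 parent=2 cost=16
7. q=(8,3) nearest=1 d=5 new=(8,3) → blocked by [7,9]×[0,4], reject
8. q=(11,20) nearest=2 d=6 new=(11,20) → add node 7 parent=2 cost=18
9. q=(10,5) nearest=1 d=3 new=(10,5) → add node 8 parent=1 cost=9
10. q=(5,12) nearest=5 d=3 new=(5,12) → add node 9 parent=5 cost=15
11. q=(15,15) nearest=2 d=1 new=(15,15) → add node 10 parent=2 cost=13
12. q=(7,0) nearest=0 d=5 new=(7,0) → blocked by [7,9]×[0,4], reject
13. q=(11,11) nearest=4 d=2 new=(11,11) → add node 11 parent=4 cost=11
14. q=(9,16) nearest=7 d=4 new=(9,16) → add node 12 parent=7 cost=22
15. q=(12,12) nearest=11 d=1 new=(12,12) → add node 13 parent=11 cost=12; rewire 12→13 (16<22)
16. q=(12,5) nearest=8 d=2 new=(12,5) → add node 14 parent=8 cost=11
17. q=(5,21) nearest=12 d=5 new=(5,21) → add node 15 parent=12 cost=21
18. q=(14,11) nearest=3 d=2 new=(14,11) → add node 16 parent=3 cost=15

Parent of node 9: 5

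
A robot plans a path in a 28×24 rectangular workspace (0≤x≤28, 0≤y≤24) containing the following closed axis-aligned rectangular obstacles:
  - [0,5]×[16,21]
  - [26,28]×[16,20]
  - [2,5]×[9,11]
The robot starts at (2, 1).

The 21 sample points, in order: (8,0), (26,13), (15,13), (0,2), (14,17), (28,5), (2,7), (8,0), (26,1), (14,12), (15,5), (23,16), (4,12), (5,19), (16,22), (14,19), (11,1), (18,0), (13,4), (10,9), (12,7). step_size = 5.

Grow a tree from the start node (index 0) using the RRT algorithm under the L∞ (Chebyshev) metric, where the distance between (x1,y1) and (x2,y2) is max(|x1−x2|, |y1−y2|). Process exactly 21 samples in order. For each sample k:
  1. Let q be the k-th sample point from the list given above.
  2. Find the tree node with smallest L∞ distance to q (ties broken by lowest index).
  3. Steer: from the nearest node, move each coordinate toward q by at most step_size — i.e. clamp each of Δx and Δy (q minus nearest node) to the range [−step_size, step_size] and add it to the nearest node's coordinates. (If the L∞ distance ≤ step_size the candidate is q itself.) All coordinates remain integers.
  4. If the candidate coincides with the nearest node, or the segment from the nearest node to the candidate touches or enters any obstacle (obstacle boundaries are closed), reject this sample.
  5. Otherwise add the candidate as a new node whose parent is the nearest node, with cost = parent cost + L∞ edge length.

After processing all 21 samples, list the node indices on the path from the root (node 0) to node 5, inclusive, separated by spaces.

1. q=(8,0) nearest=0 d=6 new=(7,0) → add node 1 parent=0 cost=5
2. q=(26,13) nearest=1 d=19 new=(12,5) → add node 2 parent=1 cost=10
3. q=(15,13) nearest=2 d=8 new=(15,10) → add node 3 parent=2 cost=15
4. q=(0,2) nearest=0 d=2 new=(0,2) → add node 4 parent=0 cost=2
5. q=(14,17) nearest=3 d=7 new=(14,15) → add node 5 parent=3 cost=20
6. q=(28,5) nearest=3 d=13 new=(20,5) → add node 6 parent=3 cost=20
7. q=(2,7) nearest=4 d=5 new=(2,7) → add node 7 parent=4 cost=7
8. q=(8,0) nearest=1 d=1 new=(8,0) → add node 8 parent=1 cost=6
9. q=(26,1) nearest=6 d=6 new=(25,1) → add node 9 parent=6 cost=25
10. q=(14,12) nearest=3 d=2 new=(14,12) → add node 10 parent=3 cost=17
11. q=(15,5) nearest=2 d=3 new=(15,5) → add node 11 parent=2 cost=13
12. q=(23,16) nearest=3 d=8 new=(20,15) → add node 12 parent=3 cost=20
13. q=(4,12) nearest=7 d=5 new=(4,12) → blocked by [2,5]×[9,11], reject
14. q=(5,19) nearest=5 d=9 new=(9,19) → add node 13 parent=5 cost=25
15. q=(16,22) nearest=5 d=7 new=(16,20) → add node 14 parent=5 cost=25
16. q=(14,19) nearest=14 d=2 new=(14,19) → add node 15 parent=14 cost=27
17. q=(11,1) nearest=8 d=3 new=(11,1) → add node 16 parent=8 cost=9
18. q=(18,0) nearest=6 d=5 new=(18,0) → add node 17 parent=6 cost=25
19. q=(13,4) nearest=2 d=1 new=(13,4) → add node 18 parent=2 cost=11
20. q=(10,9) nearest=2 d=4 new=(10,9) → add node 19 parent=2 cost=14
21. q=(12,7) nearest=2 d=2 new=(12,7) → add node 20 parent=2 cost=12

Path: 0 1 2 3 5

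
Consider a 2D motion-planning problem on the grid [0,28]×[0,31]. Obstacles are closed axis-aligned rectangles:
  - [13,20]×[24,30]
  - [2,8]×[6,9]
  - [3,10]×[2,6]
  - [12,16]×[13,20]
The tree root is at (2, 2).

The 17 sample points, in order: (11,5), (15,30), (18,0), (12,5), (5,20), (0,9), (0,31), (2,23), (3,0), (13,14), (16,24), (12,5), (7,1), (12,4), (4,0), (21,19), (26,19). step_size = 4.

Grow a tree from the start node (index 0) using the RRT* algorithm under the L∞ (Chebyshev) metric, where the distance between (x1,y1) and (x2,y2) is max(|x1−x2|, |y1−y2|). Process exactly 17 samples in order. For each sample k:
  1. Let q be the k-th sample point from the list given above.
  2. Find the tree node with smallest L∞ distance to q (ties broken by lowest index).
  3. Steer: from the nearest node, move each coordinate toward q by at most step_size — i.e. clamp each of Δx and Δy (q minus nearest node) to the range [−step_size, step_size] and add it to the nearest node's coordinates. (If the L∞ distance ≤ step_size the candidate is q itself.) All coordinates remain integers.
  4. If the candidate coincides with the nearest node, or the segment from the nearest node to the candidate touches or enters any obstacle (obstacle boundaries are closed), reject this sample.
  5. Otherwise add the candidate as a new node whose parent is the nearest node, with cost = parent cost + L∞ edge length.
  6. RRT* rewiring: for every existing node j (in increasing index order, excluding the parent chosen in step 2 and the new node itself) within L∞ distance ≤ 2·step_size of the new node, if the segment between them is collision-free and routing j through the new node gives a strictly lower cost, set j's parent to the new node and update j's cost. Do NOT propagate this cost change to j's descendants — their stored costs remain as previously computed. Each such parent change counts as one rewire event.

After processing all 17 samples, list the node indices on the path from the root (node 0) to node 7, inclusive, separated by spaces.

Path: 0 2 3 4 6 7

1. q=(11,5) nearest=0 d=9 new=(6,5) → blocked by [3,10]×[2,6], reject
2. q=(15,30) nearest=0 d=28 new=(6,6) → blocked by [2,8]×[6,9], reject
3. q=(18,0) nearest=0 d=16 new=(6,0) → add node 1 parent=0 cost=4
4. q=(12,5) nearest=1 d=6 new=(10,4) → blocked by [3,10]×[2,6], reject
5. q=(5,20) nearest=0 d=18 new=(5,6) → blocked by [2,8]×[6,9], reject
6. q=(0,9) nearest=0 d=7 new=(0,6) → add node 2 parent=0 cost=4
7. q=(0,31) nearest=2 d=25 new=(0,10) → add node 3 parent=2 cost=8
8. q=(2,23) nearest=3 d=13 new=(2,14) → add node 4 parent=3 cost=12
9. q=(3,0) nearest=0 d=2 new=(3,0) → add node 5 parent=0 cost=2
10. q=(13,14) nearest=4 d=11 new=(6,14) → add node 6 parent=4 cost=16
11. q=(16,24) nearest=6 d=10 new=(10,18) → add node 7 parent=6 cost=20
12. q=(12,5) nearest=1 d=6 new=(10,4) → blocked by [3,10]×[2,6], reject
13. q=(7,1) nearest=1 d=1 new=(7,1) → add node 8 parent=1 cost=5
14. q=(12,4) nearest=8 d=5 new=(11,4) → blocked by [3,10]×[2,6], reject
15. q=(4,0) nearest=5 d=1 new=(4,0) → add node 9 parent=5 cost=3
16. q=(21,19) nearest=7 d=11 new=(14,19) → blocked by [12,16]×[13,20], reject
17. q=(26,19) nearest=7 d=16 new=(14,19) → blocked by [12,16]×[13,20], reject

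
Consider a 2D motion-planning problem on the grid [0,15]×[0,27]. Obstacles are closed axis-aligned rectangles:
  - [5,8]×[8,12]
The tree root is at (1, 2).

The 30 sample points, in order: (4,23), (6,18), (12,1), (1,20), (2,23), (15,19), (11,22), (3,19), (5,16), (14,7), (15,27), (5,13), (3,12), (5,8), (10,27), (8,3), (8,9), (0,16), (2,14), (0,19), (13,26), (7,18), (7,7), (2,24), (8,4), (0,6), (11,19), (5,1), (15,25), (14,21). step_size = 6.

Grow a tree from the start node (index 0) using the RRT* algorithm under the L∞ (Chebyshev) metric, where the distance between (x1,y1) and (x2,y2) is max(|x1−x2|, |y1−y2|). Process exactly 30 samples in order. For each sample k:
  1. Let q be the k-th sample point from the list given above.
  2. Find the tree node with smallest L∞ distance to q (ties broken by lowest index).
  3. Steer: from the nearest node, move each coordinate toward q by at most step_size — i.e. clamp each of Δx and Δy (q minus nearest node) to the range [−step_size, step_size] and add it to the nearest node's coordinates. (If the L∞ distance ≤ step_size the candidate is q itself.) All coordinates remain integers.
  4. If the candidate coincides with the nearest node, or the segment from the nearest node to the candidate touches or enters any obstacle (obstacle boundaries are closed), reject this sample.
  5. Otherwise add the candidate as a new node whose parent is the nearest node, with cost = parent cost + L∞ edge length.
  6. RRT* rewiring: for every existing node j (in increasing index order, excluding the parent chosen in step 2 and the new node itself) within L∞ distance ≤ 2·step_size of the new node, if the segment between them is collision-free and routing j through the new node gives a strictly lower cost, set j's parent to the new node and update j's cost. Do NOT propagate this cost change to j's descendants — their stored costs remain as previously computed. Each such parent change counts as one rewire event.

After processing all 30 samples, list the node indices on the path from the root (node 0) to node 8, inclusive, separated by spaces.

Path: 0 1 19 8

1. q=(4,23) nearest=0 d=21 new=(4,8) → add node 1 parent=0 cost=6
2. q=(6,18) nearest=1 d=10 new=(6,14) → blocked by [5,8]×[8,12], reject
3. q=(12,1) nearest=1 d=8 new=(10,2) → add node 2 parent=1 cost=12
4. q=(1,20) nearest=1 d=12 new=(1,14) → add node 3 parent=1 cost=12
5. q=(2,23) nearest=3 d=9 new=(2,20) → add node 4 parent=3 cost=18
6. q=(15,19) nearest=1 d=11 new=(10,14) → blocked by [5,8]×[8,12], reject
7. q=(11,22) nearest=4 d=9 new=(8,22) → add node 5 parent=4 cost=24
8. q=(3,19) nearest=4 d=1 new=(3,19) → add node 6 parent=4 cost=19
9. q=(5,16) nearest=6 d=3 new=(5,16) → add node 7 parent=6 cost=22
10. q=(14,7) nearest=2 d=5 new=(14,7) → add node 8 parent=2 cost=17
11. q=(15,27) nearest=5 d=7 new=(14,27) → add node 9 parent=5 cost=30
12. q=(5,13) nearest=7 d=3 new=(5,13) → add node 10 parent=7 cost=25
13. q=(3,12) nearest=3 d=2 new=(3,12) → add node 11 parent=3 cost=14; rewire 7→11 (18<22); rewire 10→11 (16<25)
14. q=(5,8) nearest=1 d=1 new=(5,8) → blocked by [5,8]×[8,12], reject
15. q=(10,27) nearest=9 d=4 new=(10,27) → add node 12 parent=9 cost=34
16. q=(8,3) nearest=2 d=2 new=(8,3) → add node 13 parent=2 cost=14
17. q=(8,9) nearest=1 d=4 new=(8,9) → blocked by [5,8]×[8,12], reject
18. q=(0,16) nearest=3 d=2 new=(0,16) → add node 14 parent=3 cost=14; rewire 5→14 (22<24); rewire 6→14 (17<19); rewire 12→14 (25<34)
19. q=(2,14) nearest=3 d=1 new=(2,14) → add node 15 parent=3 cost=13; rewire 5→15 (21<22); rewire 7→15 (16<18)
20. q=(0,19) nearest=4 d=2 new=(0,19) → add node 16 parent=4 cost=20
21. q=(13,26) nearest=9 d=1 new=(13,26) → add node 17 parent=9 cost=31
22. q=(7,18) nearest=7 d=2 new=(7,18) → add node 18 parent=7 cost=18; rewire 9→18 (27<30); rewire 17→18 (26<31)
23. q=(7,7) nearest=1 d=3 new=(7,7) → add node 19 parent=1 cost=9; rewire 8→19 (16<17); rewire 13→19 (13<14)
24. q=(2,24) nearest=4 d=4 new=(2,24) → add node 20 parent=4 cost=22
25. q=(8,4) nearest=13 d=1 new=(8,4) → add node 21 parent=13 cost=14
26. q=(0,6) nearest=0 d=4 new=(0,6) → add node 22 parent=0 cost=4; rewire 7→22 (14<16); rewire 10→22 (11<16); rewire 11→22 (10<14); rewire 13→22 (12<13); rewire 15→22 (12<13); rewire 18→22 (16<18); rewire 21→22 (12<14)
27. q=(11,19) nearest=5 d=3 new=(11,19) → add node 23 parent=5 cost=24
28. q=(5,1) nearest=13 d=3 new=(5,1) → add node 24 parent=13 cost=15
29. q=(15,25) nearest=9 d=2 new=(15,25) → add node 25 parent=9 cost=29
30. q=(14,21) nearest=23 d=3 new=(14,21) → add node 26 parent=23 cost=27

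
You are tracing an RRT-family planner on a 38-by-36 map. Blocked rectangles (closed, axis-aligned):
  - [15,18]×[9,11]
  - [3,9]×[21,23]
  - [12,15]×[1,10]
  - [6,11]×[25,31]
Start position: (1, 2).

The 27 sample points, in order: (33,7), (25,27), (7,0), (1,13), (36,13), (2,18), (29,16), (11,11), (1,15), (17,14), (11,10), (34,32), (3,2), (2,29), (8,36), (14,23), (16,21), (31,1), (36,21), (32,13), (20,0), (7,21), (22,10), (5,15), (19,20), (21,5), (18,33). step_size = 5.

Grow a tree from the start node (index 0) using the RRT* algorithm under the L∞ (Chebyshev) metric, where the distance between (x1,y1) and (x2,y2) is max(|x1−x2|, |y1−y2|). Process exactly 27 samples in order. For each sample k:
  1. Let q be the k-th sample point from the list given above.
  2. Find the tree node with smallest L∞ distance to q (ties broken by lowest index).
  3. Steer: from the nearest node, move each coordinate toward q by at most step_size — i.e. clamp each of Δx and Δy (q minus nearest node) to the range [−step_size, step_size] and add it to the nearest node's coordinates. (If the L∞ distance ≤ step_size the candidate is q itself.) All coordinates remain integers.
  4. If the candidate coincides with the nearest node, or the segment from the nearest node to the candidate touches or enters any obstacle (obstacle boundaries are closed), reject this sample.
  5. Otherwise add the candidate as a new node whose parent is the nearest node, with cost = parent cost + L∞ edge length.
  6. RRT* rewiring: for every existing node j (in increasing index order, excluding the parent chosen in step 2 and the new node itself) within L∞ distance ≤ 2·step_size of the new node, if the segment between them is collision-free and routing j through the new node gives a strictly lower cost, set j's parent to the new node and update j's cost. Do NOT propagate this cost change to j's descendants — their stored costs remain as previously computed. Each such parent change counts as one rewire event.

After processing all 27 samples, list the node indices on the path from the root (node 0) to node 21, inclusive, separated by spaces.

Path: 0 1 4 6 21

1. q=(33,7) nearest=0 d=32 new=(6,7) → add node 1 parent=0 cost=5
2. q=(25,27) nearest=1 d=20 new=(11,12) → add node 2 parent=1 cost=10
3. q=(7,0) nearest=0 d=6 new=(6,0) → add node 3 parent=0 cost=5
4. q=(1,13) nearest=1 d=6 new=(1,12) → add node 4 parent=1 cost=10
5. q=(36,13) nearest=2 d=25 new=(16,13) → add node 5 parent=2 cost=15
6. q=(2,18) nearest=4 d=6 new=(2,17) → add node 6 parent=4 cost=15
7. q=(29,16) nearest=5 d=13 new=(21,16) → add node 7 parent=5 cost=20
8. q=(11,11) nearest=2 d=1 new=(11,11) → add node 8 parent=2 cost=11
9. q=(1,15) nearest=6 d=2 new=(1,15) → add node 9 parent=6 cost=17
10. q=(17,14) nearest=5 d=1 new=(17,14) → add node 10 parent=5 cost=16
11. q=(11,10) nearest=8 d=1 new=(11,10) → add node 11 parent=8 cost=12
12. q=(34,32) nearest=7 d=16 new=(26,21) → add node 12 parent=7 cost=25
13. q=(3,2) nearest=0 d=2 new=(3,2) → add node 13 parent=0 cost=2; rewire 11→13 (10<12)
14. q=(2,29) nearest=6 d=12 new=(2,22) → add node 14 parent=6 cost=20
15. q=(8,36) nearest=14 d=14 new=(7,27) → blocked by [3,9]×[21,23], reject
16. q=(14,23) nearest=7 d=7 new=(16,21) → add node 15 parent=7 cost=25
17. q=(16,21) nearest=15 d=0 → coincident, reject
18. q=(31,1) nearest=10 d=14 new=(22,9) → add node 16 parent=10 cost=21
19. q=(36,21) nearest=12 d=10 new=(31,21) → add node 17 parent=12 cost=30
20. q=(32,13) nearest=12 d=8 new=(31,16) → add node 18 parent=12 cost=30
21. q=(20,0) nearest=16 d=9 new=(20,4) → add node 19 parent=16 cost=26
22. q=(7,21) nearest=6 d=5 new=(7,21) → blocked by [3,9]×[21,23], reject
23. q=(22,10) nearest=16 d=1 new=(22,10) → add node 20 parent=16 cost=22
24. q=(5,15) nearest=6 d=3 new=(5,15) → add node 21 parent=6 cost=18
25. q=(19,20) nearest=15 d=3 new=(19,20) → add node 22 parent=15 cost=28
26. q=(21,5) nearest=19 d=1 new=(21,5) → add node 23 parent=19 cost=27
27. q=(18,33) nearest=12 d=12 new=(21,26) → add node 24 parent=12 cost=30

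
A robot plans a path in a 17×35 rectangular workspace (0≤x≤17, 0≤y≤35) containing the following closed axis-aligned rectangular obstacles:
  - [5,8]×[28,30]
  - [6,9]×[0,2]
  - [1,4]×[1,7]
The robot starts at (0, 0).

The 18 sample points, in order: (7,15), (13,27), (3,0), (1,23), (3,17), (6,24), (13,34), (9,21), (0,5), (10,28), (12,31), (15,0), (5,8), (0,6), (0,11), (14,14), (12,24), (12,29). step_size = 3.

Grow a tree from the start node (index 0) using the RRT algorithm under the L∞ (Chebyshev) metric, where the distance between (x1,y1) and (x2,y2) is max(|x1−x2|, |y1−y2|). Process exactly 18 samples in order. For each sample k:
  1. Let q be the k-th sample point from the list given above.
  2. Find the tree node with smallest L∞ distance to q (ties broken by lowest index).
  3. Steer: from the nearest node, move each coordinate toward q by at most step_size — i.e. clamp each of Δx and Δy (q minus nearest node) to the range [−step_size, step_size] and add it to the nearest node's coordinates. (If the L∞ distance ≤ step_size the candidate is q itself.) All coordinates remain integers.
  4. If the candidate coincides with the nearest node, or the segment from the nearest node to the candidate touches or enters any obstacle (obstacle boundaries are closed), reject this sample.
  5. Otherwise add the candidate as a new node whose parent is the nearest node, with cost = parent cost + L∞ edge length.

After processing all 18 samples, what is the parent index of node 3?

Parent of node 3: 2

1. q=(7,15) nearest=0 d=15 new=(3,3) → blocked by [1,4]×[1,7], reject
2. q=(13,27) nearest=0 d=27 new=(3,3) → blocked by [1,4]×[1,7], reject
3. q=(3,0) nearest=0 d=3 new=(3,0) → add node 1 parent=0 cost=3
4. q=(1,23) nearest=0 d=23 new=(1,3) → blocked by [1,4]×[1,7], reject
5. q=(3,17) nearest=0 d=17 new=(3,3) → blocked by [1,4]×[1,7], reject
6. q=(6,24) nearest=0 d=24 new=(3,3) → blocked by [1,4]×[1,7], reject
7. q=(13,34) nearest=0 d=34 new=(3,3) → blocked by [1,4]×[1,7], reject
8. q=(9,21) nearest=0 d=21 new=(3,3) → blocked by [1,4]×[1,7], reject
9. q=(0,5) nearest=0 d=5 new=(0,3) → add node 2 parent=0 cost=3
10. q=(10,28) nearest=2 d=25 new=(3,6) → blocked by [1,4]×[1,7], reject
11. q=(12,31) nearest=2 d=28 new=(3,6) → blocked by [1,4]×[1,7], reject
12. q=(15,0) nearest=1 d=12 new=(6,0) → blocked by [6,9]×[0,2], reject
13. q=(5,8) nearest=2 d=5 new=(3,6) → blocked by [1,4]×[1,7], reject
14. q=(0,6) nearest=2 d=3 new=(0,6) → add node 3 parent=2 cost=6
15. q=(0,11) nearest=3 d=5 new=(0,9) → add node 4 parent=3 cost=9
16. q=(14,14) nearest=0 d=14 new=(3,3) → blocked by [1,4]×[1,7], reject
17. q=(12,24) nearest=4 d=15 new=(3,12) → add node 5 parent=4 cost=12
18. q=(12,29) nearest=5 d=17 new=(6,15) → add node 6 parent=5 cost=15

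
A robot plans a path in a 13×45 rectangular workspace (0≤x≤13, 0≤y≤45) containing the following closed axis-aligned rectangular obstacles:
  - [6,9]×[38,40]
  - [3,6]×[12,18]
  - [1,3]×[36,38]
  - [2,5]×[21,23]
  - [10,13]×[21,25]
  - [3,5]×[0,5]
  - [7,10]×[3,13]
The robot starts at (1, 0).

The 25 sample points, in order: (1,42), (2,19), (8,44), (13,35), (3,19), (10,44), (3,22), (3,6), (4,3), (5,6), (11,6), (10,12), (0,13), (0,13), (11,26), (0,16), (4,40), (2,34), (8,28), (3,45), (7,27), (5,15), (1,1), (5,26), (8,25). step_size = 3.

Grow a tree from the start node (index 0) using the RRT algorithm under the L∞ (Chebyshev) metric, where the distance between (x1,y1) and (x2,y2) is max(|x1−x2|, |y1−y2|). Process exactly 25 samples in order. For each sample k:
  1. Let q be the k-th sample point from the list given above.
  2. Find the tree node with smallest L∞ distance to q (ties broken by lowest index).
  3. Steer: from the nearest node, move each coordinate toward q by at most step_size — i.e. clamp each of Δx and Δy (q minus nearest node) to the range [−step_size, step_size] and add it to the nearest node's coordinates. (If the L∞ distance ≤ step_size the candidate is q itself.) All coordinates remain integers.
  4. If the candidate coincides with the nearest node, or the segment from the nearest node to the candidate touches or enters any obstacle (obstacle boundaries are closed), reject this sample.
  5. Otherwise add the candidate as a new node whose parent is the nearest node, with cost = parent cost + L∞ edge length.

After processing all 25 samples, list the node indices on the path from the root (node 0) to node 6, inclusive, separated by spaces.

Path: 0 1 2 3 6

1. q=(1,42) nearest=0 d=42 new=(1,3) → add node 1 parent=0 cost=3
2. q=(2,19) nearest=1 d=16 new=(2,6) → add node 2 parent=1 cost=6
3. q=(8,44) nearest=2 d=38 new=(5,9) → add node 3 parent=2 cost=9
4. q=(13,35) nearest=3 d=26 new=(8,12) → blocked by [7,10]×[3,13], reject
5. q=(3,19) nearest=3 d=10 new=(3,12) → blocked by [3,6]×[12,18], reject
6. q=(10,44) nearest=3 d=35 new=(8,12) → blocked by [7,10]×[3,13], reject
7. q=(3,22) nearest=3 d=13 new=(3,12) → blocked by [3,6]×[12,18], reject
8. q=(3,6) nearest=2 d=1 new=(3,6) → add node 4 parent=2 cost=7
9. q=(4,3) nearest=0 d=3 new=(4,3) → blocked by [3,5]×[0,5], reject
10. q=(5,6) nearest=4 d=2 new=(5,6) → add node 5 parent=4 cost=9
11. q=(11,6) nearest=3 d=6 new=(8,6) → blocked by [7,10]×[3,13], reject
12. q=(10,12) nearest=3 d=5 new=(8,12) → blocked by [7,10]×[3,13], reject
13. q=(0,13) nearest=3 d=5 new=(2,12) → add node 6 parent=3 cost=12
14. q=(0,13) nearest=6 d=2 new=(0,13) → add node 7 parent=6 cost=14
15. q=(11,26) nearest=7 d=13 new=(3,16) → blocked by [3,6]×[12,18], reject
16. q=(0,16) nearest=7 d=3 new=(0,16) → add node 8 parent=7 cost=17
17. q=(4,40) nearest=8 d=24 new=(3,19) → add node 9 parent=8 cost=20
18. q=(2,34) nearest=9 d=15 new=(2,22) → blocked by [2,5]×[21,23], reject
19. q=(8,28) nearest=9 d=9 new=(6,22) → blocked by [2,5]×[21,23], reject
20. q=(3,45) nearest=9 d=26 new=(3,22) → blocked by [2,5]×[21,23], reject
21. q=(7,27) nearest=9 d=8 new=(6,22) → blocked by [2,5]×[21,23], reject
22. q=(5,15) nearest=6 d=3 new=(5,15) → blocked by [3,6]×[12,18], reject
23. q=(1,1) nearest=0 d=1 new=(1,1) → add node 10 parent=0 cost=1
24. q=(5,26) nearest=9 d=7 new=(5,22) → blocked by [2,5]×[21,23], reject
25. q=(8,25) nearest=9 d=6 new=(6,22) → blocked by [2,5]×[21,23], reject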